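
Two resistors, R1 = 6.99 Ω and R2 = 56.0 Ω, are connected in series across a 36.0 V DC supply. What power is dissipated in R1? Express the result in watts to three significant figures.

2.28 W

The current is common to all series resistors; compute it, then apply P = I²R for the target.
R_total = 6.99 + 56.0 = 62.99 Ω
I = V / R_total = 36.0 / 62.99 = 0.5715 A
P_R1 = I² × R1 = (0.5715)² × 6.99 = 2.283 W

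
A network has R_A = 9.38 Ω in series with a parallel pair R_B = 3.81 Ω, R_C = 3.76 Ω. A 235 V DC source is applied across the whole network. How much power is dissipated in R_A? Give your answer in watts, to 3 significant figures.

First combine the parallel branches into one equivalent R_p, then R_A + R_p is a series pair.
R_p = (3.81×3.76)/(3.81+3.76) = 1.892 Ω
R_total = 9.38 + 1.892 = 11.27 Ω
I = V / R_total = 235 / 11.27 = 20.85 A
R_A carries the full series current, so P = I²R.
P_R_A = (20.85)² × 9.38 = 4077 W

4080 W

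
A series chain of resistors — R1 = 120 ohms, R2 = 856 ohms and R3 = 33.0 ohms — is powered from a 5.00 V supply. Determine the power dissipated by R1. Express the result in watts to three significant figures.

0.00295 W

Since the resistors are in series they all carry the loop current I = V/R_total; the power in any one is I²R.
R_total = 120 + 856 + 33.0 = 1009 Ω
I = V / R_total = 5.00 / 1009 = 0.004955 A
P_R1 = I² × R1 = (0.004955)² × 120 = 0.002947 W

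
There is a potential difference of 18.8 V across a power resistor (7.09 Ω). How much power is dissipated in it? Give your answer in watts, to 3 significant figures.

We know the drop across the element and its resistance — P = V²/R, one step.
P = (18.8 V)² / 7.09 Ω = 49.85 W

49.9 W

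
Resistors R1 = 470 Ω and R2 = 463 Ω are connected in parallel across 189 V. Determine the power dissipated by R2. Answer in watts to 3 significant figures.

77.2 W

R2 sits directly across the source, so P = V²/R with V = 189 V.
P_R2 = V² / R2 = (189)² / 463 Ω = 77.15 W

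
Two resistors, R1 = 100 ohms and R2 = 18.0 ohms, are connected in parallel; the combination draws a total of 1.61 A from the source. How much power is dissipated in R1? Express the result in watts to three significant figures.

6.03 W

Parallel branches share V, not I — compute V via R_eq, then use V²/R for the target branch.
1/R_eq = 1/100 + 1/18.0 ⇒ R_eq = 15.25 Ω
V = I_total × R_eq = 1.610 × 15.25 = 24.56 V
P_R1 = V² / R1 = (24.56)² / 100 = 6.032 W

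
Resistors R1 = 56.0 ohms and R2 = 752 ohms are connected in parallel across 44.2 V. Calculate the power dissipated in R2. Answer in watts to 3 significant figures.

R2 sits directly across the source, so P = V²/R with V = 44.2 V.
P_R2 = V² / R2 = (44.2)² / 752 Ω = 2.598 W

2.60 W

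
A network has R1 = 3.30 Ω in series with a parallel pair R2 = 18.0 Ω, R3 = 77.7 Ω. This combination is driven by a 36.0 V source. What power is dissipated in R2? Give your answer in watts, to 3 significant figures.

Collapse R2‖R3 to a single equivalent, reducing the network to two series elements.
R_p = (18.0×77.7)/(18.0+77.7) = 14.61 Ω
R_total = 3.30 + 14.61 = 17.91 Ω
I = V / R_total = 36.0 / 17.91 = 2.010 A
Voltage across the parallel pair: V_p = I × R_p = 2.010 × 14.61 = 29.37 V
With V_p across R2, its power is V_p²/R2.
P_R2 = (29.37)² / 18.0 = 47.92 W

47.9 W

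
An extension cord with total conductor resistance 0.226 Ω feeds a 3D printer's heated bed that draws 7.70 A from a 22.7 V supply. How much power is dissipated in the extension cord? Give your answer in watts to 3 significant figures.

13.4 W

Only the current and the line resistance are needed for the I²R loss.
The extension cord carries the full 7.70 A.
P_line = I² R_line = (7.700)² × 0.226 = 13.40 W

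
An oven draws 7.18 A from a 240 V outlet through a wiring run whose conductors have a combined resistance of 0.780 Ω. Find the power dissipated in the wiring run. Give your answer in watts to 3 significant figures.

40.2 W

The wiring run and load are in series, so the same current flows in both; the loss is I²R_line.
The wiring run carries the full 7.18 A.
P_line = I² R_line = (7.180)² × 0.780 = 40.21 W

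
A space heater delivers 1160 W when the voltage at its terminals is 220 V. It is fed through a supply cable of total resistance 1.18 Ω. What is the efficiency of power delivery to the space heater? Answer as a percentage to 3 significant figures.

I = P / V = 1160 / 220 = 5.273 A through the supply cable.
P_line = I² R_line = (5.273)² × 1.18 = 32.81 W
P_source = P_load + P_line = 1160 + 32.81 = 1193 W
η = P_load / P_source = 1160 / 1193 = 0.9725

97.2 %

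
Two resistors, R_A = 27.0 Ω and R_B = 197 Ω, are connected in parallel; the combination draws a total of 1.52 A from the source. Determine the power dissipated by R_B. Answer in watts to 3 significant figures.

6.61 W

Only the total current is stated, so first find the parallel equivalent to get the voltage across the combination.
1/R_eq = 1/27.0 + 1/197 ⇒ R_eq = 23.75 Ω
V = I_total × R_eq = 1.520 × 23.75 = 36.09 V
P_R_B = V² / R_B = (36.09)² / 197 = 6.613 W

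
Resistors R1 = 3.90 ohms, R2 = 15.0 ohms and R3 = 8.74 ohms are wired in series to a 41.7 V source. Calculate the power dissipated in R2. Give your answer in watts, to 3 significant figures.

Series elements share the same current, so find I first, then use P = I²R.
R_total = 3.90 + 15.0 + 8.74 = 27.64 Ω
I = V / R_total = 41.7 / 27.64 = 1.509 A
P_R2 = I² × R2 = (1.509)² × 15.0 = 34.14 W

34.1 W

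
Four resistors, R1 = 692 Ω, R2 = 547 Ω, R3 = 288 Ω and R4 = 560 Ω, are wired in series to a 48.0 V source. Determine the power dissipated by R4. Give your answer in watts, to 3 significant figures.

The current is common to all series resistors; compute it, then apply P = I²R for the target.
R_total = 692 + 547 + 288 + 560 = 2087 Ω
I = V / R_total = 48.0 / 2087 = 0.02300 A
P_R4 = I² × R4 = (0.02300)² × 560 = 0.2962 W

0.296 W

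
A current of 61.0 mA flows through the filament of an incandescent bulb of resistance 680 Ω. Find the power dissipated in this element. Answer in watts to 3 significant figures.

2.53 W

Current and resistance are given, so P = I²R is the direct form.
P = (0.06100 A)² × 680 Ω = 2.530 W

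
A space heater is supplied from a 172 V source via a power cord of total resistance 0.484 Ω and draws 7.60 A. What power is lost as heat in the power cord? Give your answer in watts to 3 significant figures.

28.0 W

The power cord is a series resistance carrying the load current; its dissipation is I²R_line.
The power cord carries the full 7.60 A.
P_line = I² R_line = (7.600)² × 0.484 = 27.96 W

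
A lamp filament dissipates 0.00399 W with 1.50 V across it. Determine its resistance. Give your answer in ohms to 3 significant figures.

564 Ω

Rearranging the power relation for the two known quantities gives R = V² / P.
R = (1.50)² / 0.00399 = 563.9 Ω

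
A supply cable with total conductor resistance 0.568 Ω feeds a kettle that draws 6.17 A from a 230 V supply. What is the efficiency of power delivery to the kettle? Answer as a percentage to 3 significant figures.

The supply cable carries the full 6.17 A.
P_line = I² R_line = (6.170)² × 0.568 = 21.62 W
P_source = V I = 230 × 6.170 = 1419 W; P_load = 1397 W
η = P_load / P_source = 1397 / 1419 = 0.9848

98.5 %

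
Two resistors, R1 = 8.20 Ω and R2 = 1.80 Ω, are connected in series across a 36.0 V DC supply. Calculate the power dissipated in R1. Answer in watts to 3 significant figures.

The current is common to all series resistors; compute it, then apply P = I²R for the target.
R_total = 8.20 + 1.80 = 10.00 Ω
I = V / R_total = 36.0 / 10.00 = 3.600 A
P_R1 = I² × R1 = (3.600)² × 8.20 = 106.3 W

106 W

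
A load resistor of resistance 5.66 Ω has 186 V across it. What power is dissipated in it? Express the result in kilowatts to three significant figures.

With V across and R both known, P = V²/R gives the dissipation directly.
P = (186 V)² / 5.66 Ω = 6112 W

6.11 kW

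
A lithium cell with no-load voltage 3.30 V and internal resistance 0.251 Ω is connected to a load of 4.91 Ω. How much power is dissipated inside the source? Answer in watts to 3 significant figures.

0.103 W

The internal resistance carries the same current as the load; P_int = I²r.
I = ε / (r + R) = 3.30 / (0.251 + 4.91) = 0.6394 A
P_int = I² r = (0.6394)² × 0.251 = 0.1026 W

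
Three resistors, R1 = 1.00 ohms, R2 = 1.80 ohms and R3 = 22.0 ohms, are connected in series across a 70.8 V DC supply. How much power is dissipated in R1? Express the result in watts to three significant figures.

8.15 W

The current is common to all series resistors; compute it, then apply P = I²R for the target.
R_total = 1.00 + 1.80 + 22.0 = 24.80 Ω
I = V / R_total = 70.8 / 24.80 = 2.855 A
P_R1 = I² × R1 = (2.855)² × 1.00 = 8.150 W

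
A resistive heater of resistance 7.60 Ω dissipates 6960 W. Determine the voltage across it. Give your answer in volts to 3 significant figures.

Rearranging the power relation for the two known quantities gives V = √(P R).
V = √(6960 × 7.60) = 230.0 V

230 V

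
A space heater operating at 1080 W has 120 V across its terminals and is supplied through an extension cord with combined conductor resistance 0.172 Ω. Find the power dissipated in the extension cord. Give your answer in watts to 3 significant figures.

13.9 W

The extension cord and load are in series, so the same current flows in both; the loss is I²R_line.
I = P / V = 1080 / 120 = 9.000 A through the extension cord.
P_line = I² R_line = (9.000)² × 0.172 = 13.93 W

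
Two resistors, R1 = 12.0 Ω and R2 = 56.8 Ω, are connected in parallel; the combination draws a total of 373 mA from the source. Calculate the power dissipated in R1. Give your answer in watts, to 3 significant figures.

The branches share the same voltage, but only the total current is given — find V from the equivalent resistance first.
1/R_eq = 1/12.0 + 1/56.8 ⇒ R_eq = 9.907 Ω
V = I_total × R_eq = 0.3730 × 9.907 = 3.695 V
P_R1 = V² / R1 = (3.695)² / 12.0 = 1.138 W

1.14 W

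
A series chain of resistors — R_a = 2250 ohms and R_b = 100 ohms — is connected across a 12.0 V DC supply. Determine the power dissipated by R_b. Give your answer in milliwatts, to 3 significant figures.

2.61 mW

The current is common to all series resistors; compute it, then apply P = I²R for the target.
R_total = 2250 + 100 = 2350 Ω
I = V / R_total = 12.0 / 2350 = 0.005106 A
P_R_b = I² × R_b = (0.005106)² × 100 = 0.002608 W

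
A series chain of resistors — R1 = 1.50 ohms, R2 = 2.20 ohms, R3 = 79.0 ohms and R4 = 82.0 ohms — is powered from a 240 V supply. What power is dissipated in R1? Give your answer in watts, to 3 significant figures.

3.19 W

The current is common to all series resistors; compute it, then apply P = I²R for the target.
R_total = 1.50 + 2.20 + 79.0 + 82.0 = 164.7 Ω
I = V / R_total = 240 / 164.7 = 1.457 A
P_R1 = I² × R1 = (1.457)² × 1.50 = 3.185 W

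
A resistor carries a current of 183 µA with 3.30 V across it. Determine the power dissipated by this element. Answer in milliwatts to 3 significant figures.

Both the voltage across and the current through the element are known, so P = V I applies directly.
P = 3.30 V × 0.0001830 A = 0.0006039 W

0.604 mW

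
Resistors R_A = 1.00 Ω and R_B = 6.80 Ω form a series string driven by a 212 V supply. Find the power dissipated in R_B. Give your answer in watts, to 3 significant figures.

In a series string the same current flows through every resistor — find that current, then P = I²R for the one we want.
R_total = 1.00 + 6.80 = 7.800 Ω
I = V / R_total = 212 / 7.800 = 27.18 A
P_R_B = I² × R_B = (27.18)² × 6.80 = 5023 W

5020 W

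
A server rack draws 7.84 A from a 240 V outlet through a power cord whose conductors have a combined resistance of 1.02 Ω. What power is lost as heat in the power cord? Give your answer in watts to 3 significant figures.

62.7 W

Only the current and the line resistance are needed for the I²R loss.
The power cord carries the full 7.84 A.
P_line = I² R_line = (7.840)² × 1.02 = 62.69 W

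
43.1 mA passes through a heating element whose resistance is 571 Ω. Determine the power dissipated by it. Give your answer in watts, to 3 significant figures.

Knowing I and R, the power is just I²R — no need to find V first.
P = (0.04310 A)² × 571 Ω = 1.061 W

1.06 W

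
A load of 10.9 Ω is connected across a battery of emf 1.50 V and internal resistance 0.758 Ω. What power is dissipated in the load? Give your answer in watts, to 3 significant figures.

0.180 W

With r and R in series, I = ε/(r+R); the load dissipates I²R.
I = ε / (r + R) = 1.50 / (0.758 + 10.9) = 0.1287 A
P_load = I² R = (0.1287)² × 10.9 = 0.1805 W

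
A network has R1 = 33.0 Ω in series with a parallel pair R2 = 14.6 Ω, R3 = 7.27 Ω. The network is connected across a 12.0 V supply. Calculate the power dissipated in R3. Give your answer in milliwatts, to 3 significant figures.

326 mW

Reduce the parallel pair to R_p first; the network is then a simple series string.
R_p = (14.6×7.27)/(14.6+7.27) = 4.853 Ω
R_total = 33.0 + 4.853 = 37.85 Ω
I = V / R_total = 12.0 / 37.85 = 0.3170 A
Voltage across the parallel pair: V_p = I × R_p = 0.3170 × 4.853 = 1.539 V
R3 sees V_p directly, so P = V_p² / R3.
P_R3 = (1.539)² / 7.27 = 0.3256 W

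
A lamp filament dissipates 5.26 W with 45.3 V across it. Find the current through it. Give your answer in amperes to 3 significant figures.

From P = V I = I²R = V²/R, with the two given quantities we get I = P / V.
I = 5.26 / 45.3 = 0.1161 A

0.116 A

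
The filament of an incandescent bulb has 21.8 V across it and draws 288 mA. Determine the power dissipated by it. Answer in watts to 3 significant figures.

6.28 W

Since both terminal voltage and current are stated, P = V I gives the power in one step.
P = 21.8 V × 0.2880 A = 6.278 W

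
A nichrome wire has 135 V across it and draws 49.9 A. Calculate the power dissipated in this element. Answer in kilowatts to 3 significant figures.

6.74 kW

V and I are known directly — P = V I, no intermediate step needed.
P = 135 V × 49.90 A = 6736 W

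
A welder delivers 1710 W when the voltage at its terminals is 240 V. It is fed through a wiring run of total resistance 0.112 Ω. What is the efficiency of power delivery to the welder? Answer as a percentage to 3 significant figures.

I = P / V = 1710 / 240 = 7.125 A through the wiring run.
P_line = I² R_line = (7.125)² × 0.112 = 5.686 W
P_source = P_load + P_line = 1710 + 5.686 = 1716 W
η = P_load / P_source = 1710 / 1716 = 0.9967

99.7 %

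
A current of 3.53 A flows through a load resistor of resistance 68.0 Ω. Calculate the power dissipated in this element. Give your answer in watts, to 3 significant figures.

Knowing I and R, the power is just I²R — no need to find V first.
P = (3.530 A)² × 68.0 Ω = 847.3 W

847 W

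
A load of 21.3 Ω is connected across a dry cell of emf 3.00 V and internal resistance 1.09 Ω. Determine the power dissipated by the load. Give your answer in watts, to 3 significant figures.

0.382 W

Load and internal resistance form a series loop — compute the loop current, then the load power via I²R.
I = ε / (r + R) = 3.00 / (1.09 + 21.3) = 0.1340 A
P_load = I² R = (0.1340)² × 21.3 = 0.3824 W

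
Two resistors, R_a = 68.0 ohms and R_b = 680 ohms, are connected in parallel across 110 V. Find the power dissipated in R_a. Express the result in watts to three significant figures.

178 W

Parallel branches share the same voltage; P = V²/R gives the branch power in one step.
P_R_a = V² / R_a = (110)² / 68.0 Ω = 177.9 W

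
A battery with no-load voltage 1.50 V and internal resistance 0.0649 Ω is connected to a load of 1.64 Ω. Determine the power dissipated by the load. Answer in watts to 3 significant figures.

Load and internal resistance form a series loop — compute the loop current, then the load power via I²R.
I = ε / (r + R) = 1.50 / (0.0649 + 1.64) = 0.8798 A
P_load = I² R = (0.8798)² × 1.64 = 1.269 W

1.27 W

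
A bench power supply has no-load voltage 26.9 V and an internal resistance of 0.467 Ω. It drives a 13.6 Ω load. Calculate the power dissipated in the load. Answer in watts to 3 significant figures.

Load and internal resistance form a series loop — compute the loop current, then the load power via I²R.
I = ε / (r + R) = 26.9 / (0.467 + 13.6) = 1.912 A
P_load = I² R = (1.912)² × 13.6 = 49.73 W

49.7 W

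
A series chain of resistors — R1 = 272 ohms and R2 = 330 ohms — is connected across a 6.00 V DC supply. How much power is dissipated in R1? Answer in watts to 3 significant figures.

Series elements share the same current, so find I first, then use P = I²R.
R_total = 272 + 330 = 602.0 Ω
I = V / R_total = 6.00 / 602.0 = 0.009967 A
P_R1 = I² × R1 = (0.009967)² × 272 = 0.02702 W

0.0270 W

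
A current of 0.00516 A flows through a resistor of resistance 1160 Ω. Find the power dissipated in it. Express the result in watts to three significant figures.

0.0309 W

The current through and the resistance of the element are both given; use P = I²R.
P = (0.005160 A)² × 1160 Ω = 0.03089 W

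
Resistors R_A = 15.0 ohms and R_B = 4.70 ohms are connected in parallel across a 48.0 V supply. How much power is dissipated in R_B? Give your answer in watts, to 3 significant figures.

490 W

Parallel branches share the same voltage; P = V²/R gives the branch power in one step.
P_R_B = V² / R_B = (48.0)² / 4.70 Ω = 490.2 W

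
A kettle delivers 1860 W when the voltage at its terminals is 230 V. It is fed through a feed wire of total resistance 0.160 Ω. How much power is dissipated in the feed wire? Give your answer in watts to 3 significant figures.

The feed wire is a series resistance carrying the load current; its dissipation is I²R_line.
I = P / V = 1860 / 230 = 8.087 A through the feed wire.
P_line = I² R_line = (8.087)² × 0.160 = 10.46 W

10.5 W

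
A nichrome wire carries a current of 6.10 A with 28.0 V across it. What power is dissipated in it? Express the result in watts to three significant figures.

Since both terminal voltage and current are stated, P = V I gives the power in one step.
P = 28.0 V × 6.100 A = 170.8 W

171 W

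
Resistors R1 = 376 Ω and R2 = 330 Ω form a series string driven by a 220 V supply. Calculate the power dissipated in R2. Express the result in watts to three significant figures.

32.0 W

The current is common to all series resistors; compute it, then apply P = I²R for the target.
R_total = 376 + 330 = 706.0 Ω
I = V / R_total = 220 / 706.0 = 0.3116 A
P_R2 = I² × R2 = (0.3116)² × 330 = 32.04 W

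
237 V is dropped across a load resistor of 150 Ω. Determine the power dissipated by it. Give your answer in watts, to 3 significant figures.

374 W

We know the drop across the element and its resistance — P = V²/R, one step.
P = (237 V)² / 150 Ω = 374.5 W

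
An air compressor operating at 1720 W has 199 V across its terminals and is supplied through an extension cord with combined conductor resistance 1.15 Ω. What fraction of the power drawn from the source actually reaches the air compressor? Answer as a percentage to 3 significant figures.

95.2 %

I = P / V = 1720 / 199 = 8.643 A through the extension cord.
P_line = I² R_line = (8.643)² × 1.15 = 85.91 W
P_source = P_load + P_line = 1720 + 85.91 = 1806 W
η = P_load / P_source = 1720 / 1806 = 0.9524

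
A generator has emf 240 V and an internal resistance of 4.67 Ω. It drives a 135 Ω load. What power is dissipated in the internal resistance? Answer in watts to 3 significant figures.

13.8 W

Internal loss is I²r, with I set by the total series resistance r+R.
I = ε / (r + R) = 240 / (4.67 + 135) = 1.718 A
P_int = I² r = (1.718)² × 4.67 = 13.79 W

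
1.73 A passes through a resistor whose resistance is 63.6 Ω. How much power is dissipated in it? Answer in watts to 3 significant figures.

190 W

Knowing I and R, the power is just I²R — no need to find V first.
P = (1.730 A)² × 63.6 Ω = 190.3 W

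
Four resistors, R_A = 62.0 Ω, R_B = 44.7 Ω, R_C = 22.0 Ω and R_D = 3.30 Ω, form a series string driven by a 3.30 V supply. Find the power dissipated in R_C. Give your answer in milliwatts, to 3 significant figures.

Every series element carries the same I. Get I from the total resistance, then P = I² × R_C.
R_total = 62.0 + 44.7 + 22.0 + 3.30 = 132.0 Ω
I = V / R_total = 3.30 / 132.0 = 0.02500 A
P_R_C = I² × R_C = (0.02500)² × 22.0 = 0.01375 W

13.7 mW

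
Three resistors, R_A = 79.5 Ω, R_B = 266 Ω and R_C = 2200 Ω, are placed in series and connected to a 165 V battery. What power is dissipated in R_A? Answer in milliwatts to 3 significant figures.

334 mW

Since the resistors are in series they all carry the loop current I = V/R_total; the power in any one is I²R.
R_total = 79.5 + 266 + 2200 = 2546 Ω
I = V / R_total = 165 / 2546 = 0.06482 A
P_R_A = I² × R_A = (0.06482)² × 79.5 = 0.3340 W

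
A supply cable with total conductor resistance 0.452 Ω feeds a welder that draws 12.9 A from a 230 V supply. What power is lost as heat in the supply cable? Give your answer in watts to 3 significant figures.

75.2 W

Only the current and the line resistance are needed for the I²R loss.
The supply cable carries the full 12.9 A.
P_line = I² R_line = (12.90)² × 0.452 = 75.22 W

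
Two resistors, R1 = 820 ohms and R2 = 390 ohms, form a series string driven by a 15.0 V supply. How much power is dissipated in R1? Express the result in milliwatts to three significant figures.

126 mW

Series elements share the same current, so find I first, then use P = I²R.
R_total = 820 + 390 = 1210 Ω
I = V / R_total = 15.0 / 1210 = 0.01240 A
P_R1 = I² × R1 = (0.01240)² × 820 = 0.1260 W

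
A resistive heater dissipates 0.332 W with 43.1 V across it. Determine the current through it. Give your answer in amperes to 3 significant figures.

0.00770 A

From P = V I = I²R = V²/R, with the two given quantities we get I = P / V.
I = 0.332 / 43.1 = 0.007703 A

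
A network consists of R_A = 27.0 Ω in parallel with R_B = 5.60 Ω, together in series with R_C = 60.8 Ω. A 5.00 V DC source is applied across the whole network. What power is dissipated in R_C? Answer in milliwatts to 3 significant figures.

Combine R_A and R_B into their parallel equivalent first, reducing the network to two series resistors.
R_p = (27.0×5.60)/(27.0+5.60) = 4.638 Ω
R_total = R_p + 60.8 = 4.638 + 60.8 = 65.44 Ω
I = V / R_total = 5.00 / 65.44 = 0.07641 A
R_C is the series element, so its power is I²R.
P_R_C = (0.07641)² × 60.8 = 0.3550 W

355 mW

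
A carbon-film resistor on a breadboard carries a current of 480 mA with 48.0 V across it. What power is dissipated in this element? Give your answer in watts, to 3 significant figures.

Both the voltage across and the current through the element are known, so P = V I applies directly.
P = 48.0 V × 0.4800 A = 23.04 W

23.0 W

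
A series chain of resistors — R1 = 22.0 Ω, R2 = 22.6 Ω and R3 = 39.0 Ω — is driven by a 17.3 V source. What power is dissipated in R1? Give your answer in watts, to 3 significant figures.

Since the resistors are in series they all carry the loop current I = V/R_total; the power in any one is I²R.
R_total = 22.0 + 22.6 + 39.0 = 83.60 Ω
I = V / R_total = 17.3 / 83.60 = 0.2069 A
P_R1 = I² × R1 = (0.2069)² × 22.0 = 0.9421 W

0.942 W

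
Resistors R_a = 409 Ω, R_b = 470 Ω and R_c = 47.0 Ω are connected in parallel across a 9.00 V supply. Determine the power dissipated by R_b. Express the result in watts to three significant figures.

0.172 W

R_b sits directly across the source, so P = V²/R with V = 9.00 V.
P_R_b = V² / R_b = (9.00)² / 470 Ω = 0.1723 W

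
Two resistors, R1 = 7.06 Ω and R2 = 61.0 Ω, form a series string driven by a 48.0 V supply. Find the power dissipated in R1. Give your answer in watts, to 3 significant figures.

3.51 W

In a series string the same current flows through every resistor — find that current, then P = I²R for the one we want.
R_total = 7.06 + 61.0 = 68.06 Ω
I = V / R_total = 48.0 / 68.06 = 0.7053 A
P_R1 = I² × R1 = (0.7053)² × 7.06 = 3.512 W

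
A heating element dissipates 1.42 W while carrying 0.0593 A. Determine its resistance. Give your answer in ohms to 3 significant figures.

404 Ω

Rearranging the power relation for the two known quantities gives R = P / I².
R = 1.42 / (0.05930)² = 403.8 Ω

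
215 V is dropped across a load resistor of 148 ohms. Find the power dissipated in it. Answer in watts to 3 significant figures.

With V across and R both known, P = V²/R gives the dissipation directly.
P = (215 V)² / 148 Ω = 312.3 W

312 W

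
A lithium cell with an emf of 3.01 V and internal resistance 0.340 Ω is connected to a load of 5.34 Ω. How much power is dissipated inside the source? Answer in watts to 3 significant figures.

The internal resistance carries the same current as the load; P_int = I²r.
I = ε / (r + R) = 3.01 / (0.340 + 5.34) = 0.5299 A
P_int = I² r = (0.5299)² × 0.340 = 0.09548 W

0.0955 W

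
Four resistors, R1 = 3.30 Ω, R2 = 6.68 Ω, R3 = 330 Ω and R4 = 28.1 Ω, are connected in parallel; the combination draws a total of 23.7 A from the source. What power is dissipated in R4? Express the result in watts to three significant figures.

82.8 W

We need the common branch voltage; get it from I_total × R_eq, then P = V²/R for the branch.
1/R_eq = 1/3.30 + 1/6.68 + 1/330 + 1/28.1 ⇒ R_eq = 2.035 Ω
V = I_total × R_eq = 23.70 × 2.035 = 48.23 V
P_R4 = V² / R4 = (48.23)² / 28.1 = 82.80 W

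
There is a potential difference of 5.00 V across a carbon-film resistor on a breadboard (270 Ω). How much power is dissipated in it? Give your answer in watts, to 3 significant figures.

0.0926 W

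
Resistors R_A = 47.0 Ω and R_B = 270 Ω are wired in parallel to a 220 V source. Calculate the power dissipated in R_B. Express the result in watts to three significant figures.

The supply voltage appears across each parallel branch — just use P = V²/R_B.
P_R_B = V² / R_B = (220)² / 270 Ω = 179.3 W

179 W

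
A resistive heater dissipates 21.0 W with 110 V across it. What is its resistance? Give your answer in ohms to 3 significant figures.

576 Ω

From P = V I = I²R = V²/R, with the two given quantities we get R = V² / P.
R = (110)² / 21.0 = 576.2 Ω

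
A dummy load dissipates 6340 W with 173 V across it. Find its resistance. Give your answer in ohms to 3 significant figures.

4.72 Ω

From P = V I = I²R = V²/R, with the two given quantities we get R = V² / P.
R = (173)² / 6340 = 4.721 Ω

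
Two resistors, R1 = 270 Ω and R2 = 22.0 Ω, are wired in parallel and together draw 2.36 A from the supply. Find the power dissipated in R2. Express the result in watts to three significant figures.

The branches share the same voltage, but only the total current is given — find V from the equivalent resistance first.
1/R_eq = 1/270 + 1/22.0 ⇒ R_eq = 20.34 Ω
V = I_total × R_eq = 2.360 × 20.34 = 48.01 V
P_R2 = V² / R2 = (48.01)² / 22.0 = 104.8 W

105 W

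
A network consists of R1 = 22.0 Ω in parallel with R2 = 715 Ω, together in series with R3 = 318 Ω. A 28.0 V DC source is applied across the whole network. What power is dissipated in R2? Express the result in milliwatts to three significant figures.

Collapse the R1‖R2 pair into one equivalent R_p; then R_p and R3 form a series string.
R_p = (22.0×715)/(22.0+715) = 21.34 Ω
R_total = R_p + 318 = 21.34 + 318 = 339.3 Ω
I = V / R_total = 28.0 / 339.3 = 0.08251 A
Voltage across the parallel pair: V_p = I × R_p = 0.08251 × 21.34 = 1.761 V
Use P = V²/R for R2 with V = V_p.
P_R2 = (1.761)² / 715 = 0.004338 W

4.34 mW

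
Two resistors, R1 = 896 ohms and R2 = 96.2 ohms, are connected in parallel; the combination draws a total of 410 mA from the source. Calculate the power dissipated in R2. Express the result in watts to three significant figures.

13.2 W

The branches share the same voltage, but only the total current is given — find V from the equivalent resistance first.
1/R_eq = 1/896 + 1/96.2 ⇒ R_eq = 86.87 Ω
V = I_total × R_eq = 0.4100 × 86.87 = 35.62 V
P_R2 = V² / R2 = (35.62)² / 96.2 = 13.19 W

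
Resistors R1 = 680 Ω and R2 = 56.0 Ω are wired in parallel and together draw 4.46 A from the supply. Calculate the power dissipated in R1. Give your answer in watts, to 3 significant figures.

78.3 W

We need the common branch voltage; get it from I_total × R_eq, then P = V²/R for the branch.
1/R_eq = 1/680 + 1/56.0 ⇒ R_eq = 51.74 Ω
V = I_total × R_eq = 4.460 × 51.74 = 230.8 V
P_R1 = V² / R1 = (230.8)² / 680 = 78.31 W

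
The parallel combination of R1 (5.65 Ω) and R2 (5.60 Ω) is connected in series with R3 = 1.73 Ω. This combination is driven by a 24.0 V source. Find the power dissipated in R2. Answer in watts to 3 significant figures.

First find R_p for the parallel pair, then treat R_p + R3 as a series loop.
R_p = (5.65×5.60)/(5.65+5.60) = 2.812 Ω
R_total = R_p + 1.73 = 2.812 + 1.73 = 4.542 Ω
I = V / R_total = 24.0 / 4.542 = 5.283 A
Voltage across the parallel pair: V_p = I × R_p = 5.283 × 2.812 = 14.86 V
R2 sits across V_p; its power is V_p²/R.
P_R2 = (14.86)² / 5.60 = 39.43 W

39.4 W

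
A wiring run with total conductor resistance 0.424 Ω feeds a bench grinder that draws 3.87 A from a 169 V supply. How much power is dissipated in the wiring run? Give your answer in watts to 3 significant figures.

6.35 W

The wiring run and load are in series, so the same current flows in both; the loss is I²R_line.
The wiring run carries the full 3.87 A.
P_line = I² R_line = (3.870)² × 0.424 = 6.350 W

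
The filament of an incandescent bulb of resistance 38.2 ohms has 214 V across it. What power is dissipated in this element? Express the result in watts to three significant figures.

1200 W

V and R are stated; P = V²/R avoids computing the current.
P = (214 V)² / 38.2 Ω = 1199 W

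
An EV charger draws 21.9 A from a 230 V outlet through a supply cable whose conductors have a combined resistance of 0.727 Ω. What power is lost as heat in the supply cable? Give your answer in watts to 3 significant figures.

349 W

The supply cable and load are in series, so the same current flows in both; the loss is I²R_line.
The supply cable carries the full 21.9 A.
P_line = I² R_line = (21.90)² × 0.727 = 348.7 W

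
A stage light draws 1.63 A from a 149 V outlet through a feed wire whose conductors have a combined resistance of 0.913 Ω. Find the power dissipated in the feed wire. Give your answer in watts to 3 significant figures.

2.43 W

The feed wire and load are in series, so the same current flows in both; the loss is I²R_line.
The feed wire carries the full 1.63 A.
P_line = I² R_line = (1.630)² × 0.913 = 2.426 W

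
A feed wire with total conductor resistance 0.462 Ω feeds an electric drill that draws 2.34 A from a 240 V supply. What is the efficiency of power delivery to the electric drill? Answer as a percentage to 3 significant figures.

The feed wire carries the full 2.34 A.
P_line = I² R_line = (2.340)² × 0.462 = 2.530 W
P_source = V I = 240 × 2.340 = 561.6 W; P_load = 559.1 W
η = P_load / P_source = 559.1 / 561.6 = 0.9955

99.5 %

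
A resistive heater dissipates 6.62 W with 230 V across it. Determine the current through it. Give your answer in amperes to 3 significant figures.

0.0288 A

Inverting the appropriate power form: I = P / V.
I = 6.62 / 230 = 0.02878 A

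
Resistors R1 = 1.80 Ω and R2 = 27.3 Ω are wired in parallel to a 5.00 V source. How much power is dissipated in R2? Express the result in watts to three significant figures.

0.916 W

R2 sits directly across the source, so P = V²/R with V = 5.00 V.
P_R2 = V² / R2 = (5.00)² / 27.3 Ω = 0.9158 W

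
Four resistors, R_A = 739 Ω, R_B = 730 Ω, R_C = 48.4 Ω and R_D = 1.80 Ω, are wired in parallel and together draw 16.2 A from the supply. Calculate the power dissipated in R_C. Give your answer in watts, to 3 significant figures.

16.2 W

Only the total current is stated, so first find the parallel equivalent to get the voltage across the combination.
1/R_eq = 1/739 + 1/730 + 1/48.4 + 1/1.80 ⇒ R_eq = 1.727 Ω
V = I_total × R_eq = 16.20 × 1.727 = 27.98 V
P_R_C = V² / R_C = (27.98)² / 48.4 = 16.18 W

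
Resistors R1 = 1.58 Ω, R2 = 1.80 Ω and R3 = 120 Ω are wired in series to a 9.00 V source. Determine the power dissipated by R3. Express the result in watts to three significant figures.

0.639 W

Every series element carries the same I. Get I from the total resistance, then P = I² × R3.
R_total = 1.58 + 1.80 + 120 = 123.4 Ω
I = V / R_total = 9.00 / 123.4 = 0.07295 A
P_R3 = I² × R3 = (0.07295)² × 120 = 0.6385 W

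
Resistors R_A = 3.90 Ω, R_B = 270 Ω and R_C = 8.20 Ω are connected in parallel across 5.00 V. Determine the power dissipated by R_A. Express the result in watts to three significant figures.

6.41 W

Each parallel branch sees the full supply voltage, so P = V²/R applies directly to the target branch.
P_R_A = V² / R_A = (5.00)² / 3.90 Ω = 6.410 W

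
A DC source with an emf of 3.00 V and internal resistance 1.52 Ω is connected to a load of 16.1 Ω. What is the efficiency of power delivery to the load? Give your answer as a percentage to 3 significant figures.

Both r and R carry the same current, so the power split is just the resistance split: η = R/(R+r).
η = R / (R + r) = 16.1 / (16.1 + 1.52) = 0.9137

91.4 %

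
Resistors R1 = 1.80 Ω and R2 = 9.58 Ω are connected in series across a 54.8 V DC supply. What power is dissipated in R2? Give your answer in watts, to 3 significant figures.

222 W

In a series string the same current flows through every resistor — find that current, then P = I²R for the one we want.
R_total = 1.80 + 9.58 = 11.38 Ω
I = V / R_total = 54.8 / 11.38 = 4.815 A
P_R2 = I² × R2 = (4.815)² × 9.58 = 222.1 W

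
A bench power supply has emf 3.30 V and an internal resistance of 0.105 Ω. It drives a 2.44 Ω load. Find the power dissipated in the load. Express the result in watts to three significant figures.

Find the circuit current first, then P = I²R for the load (series elements share I).
I = ε / (r + R) = 3.30 / (0.105 + 2.44) = 1.297 A
P_load = I² R = (1.297)² × 2.44 = 4.102 W

4.10 W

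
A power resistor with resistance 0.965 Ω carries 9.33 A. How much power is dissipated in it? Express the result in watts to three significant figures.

Current and resistance are given, so P = I²R is the direct form.
P = (9.330 A)² × 0.965 Ω = 84.00 W

84.0 W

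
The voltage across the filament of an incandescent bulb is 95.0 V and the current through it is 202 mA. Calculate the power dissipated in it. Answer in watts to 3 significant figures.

V and I are known directly — P = V I, no intermediate step needed.
P = 95.0 V × 0.2020 A = 19.19 W

19.2 W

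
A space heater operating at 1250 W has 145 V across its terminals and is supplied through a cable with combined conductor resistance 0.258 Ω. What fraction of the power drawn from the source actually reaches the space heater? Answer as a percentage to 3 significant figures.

98.5 %

I = P / V = 1250 / 145 = 8.621 A through the cable.
P_line = I² R_line = (8.621)² × 0.258 = 19.17 W
P_source = P_load + P_line = 1250 + 19.17 = 1269 W
η = P_load / P_source = 1250 / 1269 = 0.9849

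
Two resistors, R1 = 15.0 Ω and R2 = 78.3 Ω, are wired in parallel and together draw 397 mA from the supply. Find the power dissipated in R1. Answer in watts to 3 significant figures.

Parallel branches share V, not I — compute V via R_eq, then use V²/R for the target branch.
1/R_eq = 1/15.0 + 1/78.3 ⇒ R_eq = 12.59 Ω
V = I_total × R_eq = 0.3970 × 12.59 = 4.998 V
P_R1 = V² / R1 = (4.998)² / 15.0 = 1.665 W

1.67 W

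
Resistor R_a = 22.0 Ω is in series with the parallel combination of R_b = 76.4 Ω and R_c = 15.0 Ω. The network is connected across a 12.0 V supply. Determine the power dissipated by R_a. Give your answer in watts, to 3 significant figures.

2.66 W

Replace R_b and R_c with their parallel equivalent so the circuit becomes R_a in series with R_p.
R_p = (76.4×15.0)/(76.4+15.0) = 12.54 Ω
R_total = 22.0 + 12.54 = 34.54 Ω
I = V / R_total = 12.0 / 34.54 = 0.3474 A
R_a is in the main series path, so its power is I²R_a.
P_R_a = (0.3474)² × 22.0 = 2.656 W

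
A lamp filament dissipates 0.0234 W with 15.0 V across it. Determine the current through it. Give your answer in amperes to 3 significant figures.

Inverting the appropriate power form: I = P / V.
I = 0.0234 / 15.0 = 0.001560 A

0.00156 A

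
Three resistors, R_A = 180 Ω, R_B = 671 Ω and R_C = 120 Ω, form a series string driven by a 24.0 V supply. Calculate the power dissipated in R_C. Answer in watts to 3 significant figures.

The current is common to all series resistors; compute it, then apply P = I²R for the target.
R_total = 180 + 671 + 120 = 971.0 Ω
I = V / R_total = 24.0 / 971.0 = 0.02472 A
P_R_C = I² × R_C = (0.02472)² × 120 = 0.07331 W

0.0733 W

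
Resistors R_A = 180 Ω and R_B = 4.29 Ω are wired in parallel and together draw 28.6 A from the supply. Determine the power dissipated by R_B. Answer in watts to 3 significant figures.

3350 W

Only the total current is stated, so first find the parallel equivalent to get the voltage across the combination.
1/R_eq = 1/180 + 1/4.29 ⇒ R_eq = 4.190 Ω
V = I_total × R_eq = 28.60 × 4.190 = 119.8 V
P_R_B = V² / R_B = (119.8)² / 4.29 = 3348 W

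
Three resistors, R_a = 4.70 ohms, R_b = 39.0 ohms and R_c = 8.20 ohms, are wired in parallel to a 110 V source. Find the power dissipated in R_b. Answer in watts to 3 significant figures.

310 W

Parallel branches share the same voltage; P = V²/R gives the branch power in one step.
P_R_b = V² / R_b = (110)² / 39.0 Ω = 310.3 W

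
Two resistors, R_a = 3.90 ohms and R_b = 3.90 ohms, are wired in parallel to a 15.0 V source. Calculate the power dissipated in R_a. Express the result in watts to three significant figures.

57.7 W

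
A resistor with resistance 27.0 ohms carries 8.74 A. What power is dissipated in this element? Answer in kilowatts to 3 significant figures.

Current and resistance are given, so P = I²R is the direct form.
P = (8.740 A)² × 27.0 Ω = 2062 W

2.06 kW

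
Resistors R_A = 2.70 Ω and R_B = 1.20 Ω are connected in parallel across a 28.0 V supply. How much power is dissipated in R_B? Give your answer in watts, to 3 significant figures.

Each parallel branch sees the full supply voltage, so P = V²/R applies directly to the target branch.
P_R_B = V² / R_B = (28.0)² / 1.20 Ω = 653.3 W

653 W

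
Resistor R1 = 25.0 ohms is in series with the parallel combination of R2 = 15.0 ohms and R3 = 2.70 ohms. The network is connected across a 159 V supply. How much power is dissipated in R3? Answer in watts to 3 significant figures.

First combine the parallel branches into one equivalent R_p, then R1 + R_p is a series pair.
R_p = (15.0×2.70)/(15.0+2.70) = 2.288 Ω
R_total = 25.0 + 2.288 = 27.29 Ω
I = V / R_total = 159 / 27.29 = 5.827 A
Voltage across the parallel pair: V_p = I × R_p = 5.827 × 2.288 = 13.33 V
R3 sees V_p directly, so P = V_p² / R3.
P_R3 = (13.33)² / 2.70 = 65.83 W

65.8 W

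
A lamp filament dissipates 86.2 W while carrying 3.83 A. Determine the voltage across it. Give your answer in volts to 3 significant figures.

22.5 V

From P = V I = I²R = V²/R, with the two given quantities we get V = P / I.
V = 86.2 / 3.830 = 22.51 V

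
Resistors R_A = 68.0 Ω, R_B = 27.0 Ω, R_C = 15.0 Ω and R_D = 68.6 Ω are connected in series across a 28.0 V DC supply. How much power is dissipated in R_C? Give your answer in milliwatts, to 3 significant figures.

369 mW

Every series element carries the same I. Get I from the total resistance, then P = I² × R_C.
R_total = 68.0 + 27.0 + 15.0 + 68.6 = 178.6 Ω
I = V / R_total = 28.0 / 178.6 = 0.1568 A
P_R_C = I² × R_C = (0.1568)² × 15.0 = 0.3687 W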